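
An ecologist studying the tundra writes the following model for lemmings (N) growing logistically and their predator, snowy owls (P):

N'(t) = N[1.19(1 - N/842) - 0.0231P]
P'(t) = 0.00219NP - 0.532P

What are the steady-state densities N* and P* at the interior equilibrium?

From dP/dt = 0 with P > 0: 0.00219N* = 0.532, so N* = 243.
Substitute into dN/dt = 0: 1.19(1 - 243/842) = 0.0231P*.
The bracket is 0.711, giving P* = 0.847/0.0231 = 36.7.

N* ≈ 243, P* ≈ 36.7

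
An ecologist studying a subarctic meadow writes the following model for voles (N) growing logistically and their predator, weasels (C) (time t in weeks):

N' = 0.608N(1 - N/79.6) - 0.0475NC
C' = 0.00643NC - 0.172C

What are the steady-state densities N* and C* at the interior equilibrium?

From dC/dt = 0 with C > 0: 0.00643N* = 0.172, so N* = 26.7.
Substitute into dN/dt = 0: 0.608(1 - 26.7/79.6) = 0.0475C*.
The bracket is 0.664, giving C* = 0.404/0.0475 = 8.5.

N* ≈ 26.7, C* ≈ 8.5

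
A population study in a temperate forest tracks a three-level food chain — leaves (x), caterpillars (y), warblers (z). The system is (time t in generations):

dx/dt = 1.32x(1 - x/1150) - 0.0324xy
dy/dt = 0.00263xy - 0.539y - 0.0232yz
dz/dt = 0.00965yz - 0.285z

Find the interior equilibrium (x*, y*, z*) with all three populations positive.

x* ≈ 316, y* ≈ 29.5, z* ≈ 12.6

From dz/dt = 0: 0.00965y* = 0.285, so y* = 29.5.
From dx/dt = 0: 1.32(1 - x*/1150) = 0.0324·29.5, giving x* = 1150·(1 - 0.725) = 316.
From dy/dt = 0: 0.00263·316 - 0.539 = 0.0232z*, so z* = 0.293/0.0232 = 12.6.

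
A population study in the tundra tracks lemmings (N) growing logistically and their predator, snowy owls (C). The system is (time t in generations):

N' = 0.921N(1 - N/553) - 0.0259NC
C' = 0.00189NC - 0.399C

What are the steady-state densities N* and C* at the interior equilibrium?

From dC/dt = 0 with C > 0: 0.00189N* = 0.399, so N* = 211.
Substitute into dN/dt = 0: 0.921(1 - 211/553) = 0.0259C*.
The bracket is 0.618, giving C* = 0.569/0.0259 = 22.

N* ≈ 211, C* ≈ 22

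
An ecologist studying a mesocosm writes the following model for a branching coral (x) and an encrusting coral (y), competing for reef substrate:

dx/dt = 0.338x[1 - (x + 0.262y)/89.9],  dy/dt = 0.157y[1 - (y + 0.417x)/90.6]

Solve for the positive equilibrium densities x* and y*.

Setting both brackets to zero gives the nullclines x + 0.262y = 89.9 and 0.417x + y = 90.6.
Substituting y = 90.6 - 0.417x into the first: x(1 - 0.262·0.417) = 89.9 - 0.262·90.6.
So x* = 66.2/0.891 = 74.3, and then y* = 90.6 - 0.417·74.3 = 59.6.

x* ≈ 74.3, y* ≈ 59.6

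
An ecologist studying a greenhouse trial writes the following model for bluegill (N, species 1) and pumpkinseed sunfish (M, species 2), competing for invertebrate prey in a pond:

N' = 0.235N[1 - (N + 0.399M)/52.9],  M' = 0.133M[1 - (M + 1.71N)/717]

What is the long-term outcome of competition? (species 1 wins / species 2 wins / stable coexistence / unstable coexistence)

species 2 excludes species 1

Compare the nullcline intercepts: K1/α12 = 52.9/0.399 = 133 < K2 = 717; K2/α21 = 717/1.71 = 419 > K1 = 52.9.
Since the inequalities point opposite ways, species 2 can invade but species 1 cannot.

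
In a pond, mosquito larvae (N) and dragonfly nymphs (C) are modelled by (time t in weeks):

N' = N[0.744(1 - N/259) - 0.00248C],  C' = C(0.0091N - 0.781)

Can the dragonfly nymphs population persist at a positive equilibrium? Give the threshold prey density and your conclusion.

The predator equation gives dC/dt > 0 only when N > 0.781/0.0091 = 85.8.
Without the predator, N → K = 259. Since 259 > 85.8, the predator can invade and persist.

Threshold N = 85.8; K > 85.8, so yes, the predator persists.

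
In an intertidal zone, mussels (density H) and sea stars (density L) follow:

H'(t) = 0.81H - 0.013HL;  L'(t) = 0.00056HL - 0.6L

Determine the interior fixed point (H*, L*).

Set dL/dt = 0 with L > 0: 0.00056H - 0.6 = 0, so H* = 0.6/0.00056 = 1070.
Set dH/dt = 0 with H > 0: 0.81 - 0.013L = 0, so L* = 0.81/0.013 = 62.3.

H* ≈ 1070, L* ≈ 62.3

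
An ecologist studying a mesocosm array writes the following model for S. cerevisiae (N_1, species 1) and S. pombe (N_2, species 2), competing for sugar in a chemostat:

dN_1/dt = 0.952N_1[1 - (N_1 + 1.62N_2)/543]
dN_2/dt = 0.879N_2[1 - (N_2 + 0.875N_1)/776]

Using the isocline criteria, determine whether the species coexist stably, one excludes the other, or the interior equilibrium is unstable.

Compare the nullcline intercepts: K1/α12 = 543/1.62 = 335 < K2 = 776; K2/α21 = 776/0.875 = 887 > K1 = 543.
Since the inequalities point opposite ways, species 2 can invade but species 1 cannot.

species 2 excludes species 1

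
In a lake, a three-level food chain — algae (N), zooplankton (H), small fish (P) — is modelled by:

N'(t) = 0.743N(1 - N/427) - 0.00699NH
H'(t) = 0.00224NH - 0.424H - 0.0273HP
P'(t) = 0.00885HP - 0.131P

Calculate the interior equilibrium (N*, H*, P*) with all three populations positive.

N* ≈ 368, H* ≈ 14.8, P* ≈ 14.6

From dP/dt = 0: 0.00885H* = 0.131, so H* = 14.8.
From dN/dt = 0: 0.743(1 - N*/427) = 0.00699·14.8, giving N* = 427·(1 - 0.139) = 368.
From dH/dt = 0: 0.00224·368 - 0.424 = 0.0273P*, so P* = 0.399/0.0273 = 14.6.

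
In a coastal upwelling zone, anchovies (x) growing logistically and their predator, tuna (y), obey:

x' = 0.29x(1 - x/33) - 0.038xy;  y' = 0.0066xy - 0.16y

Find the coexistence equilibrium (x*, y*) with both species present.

x* ≈ 24.2, y* ≈ 2.03

From dy/dt = 0 with y > 0: 0.0066x* = 0.16, so x* = 24.2.
Substitute into dx/dt = 0: 0.29(1 - 24.2/33) = 0.038y*.
The bracket is 0.265, giving y* = 0.077/0.038 = 2.03.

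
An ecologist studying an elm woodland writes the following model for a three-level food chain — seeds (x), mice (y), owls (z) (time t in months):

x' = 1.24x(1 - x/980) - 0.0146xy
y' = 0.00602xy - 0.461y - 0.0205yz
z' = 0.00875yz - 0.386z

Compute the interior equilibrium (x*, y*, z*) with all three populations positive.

From dz/dt = 0: 0.00875y* = 0.386, so y* = 44.1.
From dx/dt = 0: 1.24(1 - x*/980) = 0.0146·44.1, giving x* = 980·(1 - 0.519) = 471.
From dy/dt = 0: 0.00602·471 - 0.461 = 0.0205z*, so z* = 2.37/0.0205 = 116.

x* ≈ 471, y* ≈ 44.1, z* ≈ 116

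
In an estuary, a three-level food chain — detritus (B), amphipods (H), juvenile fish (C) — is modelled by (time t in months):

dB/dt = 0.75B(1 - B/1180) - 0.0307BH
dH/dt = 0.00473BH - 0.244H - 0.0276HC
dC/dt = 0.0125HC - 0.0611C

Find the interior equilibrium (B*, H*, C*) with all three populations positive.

From dC/dt = 0: 0.0125H* = 0.0611, so H* = 4.89.
From dB/dt = 0: 0.75(1 - B*/1180) = 0.0307·4.89, giving B* = 1180·(1 - 0.2) = 944.
From dH/dt = 0: 0.00473·944 - 0.244 = 0.0276C*, so C* = 4.22/0.0276 = 153.

B* ≈ 944, H* ≈ 4.89, C* ≈ 153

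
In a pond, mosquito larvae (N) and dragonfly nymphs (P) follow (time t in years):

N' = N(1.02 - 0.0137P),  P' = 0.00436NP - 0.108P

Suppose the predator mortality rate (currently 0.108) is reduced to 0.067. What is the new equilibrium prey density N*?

N* ≈ 15.4

At the interior fixed point, setting dP/dt = 0 with P > 0 fixes N* = (predator death rate)/(NP coefficient) — independent of the other coefficients.
With the change, N* = 0.067/0.00436 = 15.4; it falls from 24.8.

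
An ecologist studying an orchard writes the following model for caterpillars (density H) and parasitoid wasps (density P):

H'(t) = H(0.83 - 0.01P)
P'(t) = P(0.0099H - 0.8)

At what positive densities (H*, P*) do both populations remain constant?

H* ≈ 80.8, P* ≈ 83

Set dP/dt = 0 with P > 0: 0.0099H - 0.8 = 0, so H* = 0.8/0.0099 = 80.8.
Set dH/dt = 0 with H > 0: 0.83 - 0.01P = 0, so P* = 0.83/0.01 = 83.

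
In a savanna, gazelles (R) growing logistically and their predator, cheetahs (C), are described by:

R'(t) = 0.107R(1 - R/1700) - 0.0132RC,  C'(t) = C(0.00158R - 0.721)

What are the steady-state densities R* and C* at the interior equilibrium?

From dC/dt = 0 with C > 0: 0.00158R* = 0.721, so R* = 456.
Substitute into dR/dt = 0: 0.107(1 - 456/1700) = 0.0132C*.
The bracket is 0.732, giving C* = 0.0783/0.0132 = 5.93.

R* ≈ 456, C* ≈ 5.93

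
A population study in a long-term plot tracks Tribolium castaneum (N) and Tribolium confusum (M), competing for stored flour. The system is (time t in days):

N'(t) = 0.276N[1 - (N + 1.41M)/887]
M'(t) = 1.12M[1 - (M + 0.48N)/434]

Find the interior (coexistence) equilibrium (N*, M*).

Setting both brackets to zero gives the nullclines N + 1.41M = 887 and 0.48N + M = 434.
Substituting M = 434 - 0.48N into the first: N(1 - 1.41·0.48) = 887 - 1.41·434.
So N* = 275/0.323 = 851, and then M* = 434 - 0.48·851 = 25.5.

N* ≈ 851, M* ≈ 25.5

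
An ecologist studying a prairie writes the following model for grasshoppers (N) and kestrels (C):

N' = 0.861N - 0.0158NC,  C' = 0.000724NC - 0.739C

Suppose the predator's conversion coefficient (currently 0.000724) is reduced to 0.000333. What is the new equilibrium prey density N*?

N* ≈ 2220

At the interior fixed point, setting dC/dt = 0 with C > 0 fixes N* = (predator death rate)/(NC coefficient) — independent of the other coefficients.
With the change, N* = 0.739/0.000333 = 2220; it rises from 1020.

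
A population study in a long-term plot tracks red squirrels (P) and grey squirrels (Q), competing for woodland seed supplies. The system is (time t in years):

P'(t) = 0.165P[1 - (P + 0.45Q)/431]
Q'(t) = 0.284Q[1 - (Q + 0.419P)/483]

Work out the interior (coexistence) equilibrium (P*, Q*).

Setting both brackets to zero gives the nullclines P + 0.45Q = 431 and 0.419P + Q = 483.
Substituting Q = 483 - 0.419P into the first: P(1 - 0.45·0.419) = 431 - 0.45·483.
So P* = 214/0.811 = 263, and then Q* = 483 - 0.419·263 = 373.

P* ≈ 263, Q* ≈ 373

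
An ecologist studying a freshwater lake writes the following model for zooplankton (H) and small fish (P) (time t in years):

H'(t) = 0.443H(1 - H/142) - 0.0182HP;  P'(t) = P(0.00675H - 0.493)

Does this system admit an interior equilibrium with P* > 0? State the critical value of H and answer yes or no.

Threshold H = 73; K > 73, so yes, the predator persists.

The predator equation gives dP/dt > 0 only when H > 0.493/0.00675 = 73.
Without the predator, H → K = 142. Since 142 > 73, the predator can invade and persist.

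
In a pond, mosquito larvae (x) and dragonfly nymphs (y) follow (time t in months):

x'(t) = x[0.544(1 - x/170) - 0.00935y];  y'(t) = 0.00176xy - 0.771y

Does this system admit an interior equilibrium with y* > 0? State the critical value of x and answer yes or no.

The predator equation gives dy/dt > 0 only when x > 0.771/0.00176 = 438.
Without the predator, x → K = 170. Since 170 < 438, the predator cannot invade.

Threshold x = 438; K < 438, so no, the predator goes extinct.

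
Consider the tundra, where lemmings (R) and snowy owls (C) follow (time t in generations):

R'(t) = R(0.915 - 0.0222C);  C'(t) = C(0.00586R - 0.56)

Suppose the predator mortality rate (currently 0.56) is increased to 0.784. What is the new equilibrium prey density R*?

At the interior fixed point, setting dC/dt = 0 with C > 0 fixes R* = (predator death rate)/(RC coefficient) — independent of the other coefficients.
With the change, R* = 0.784/0.00586 = 134; it rises from 95.6.

R* ≈ 134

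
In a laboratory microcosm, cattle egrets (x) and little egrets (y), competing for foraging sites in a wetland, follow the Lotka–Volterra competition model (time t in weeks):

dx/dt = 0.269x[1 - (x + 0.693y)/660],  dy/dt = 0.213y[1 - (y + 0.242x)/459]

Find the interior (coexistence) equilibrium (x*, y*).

Setting both brackets to zero gives the nullclines x + 0.693y = 660 and 0.242x + y = 459.
Substituting y = 459 - 0.242x into the first: x(1 - 0.693·0.242) = 660 - 0.693·459.
So x* = 342/0.832 = 411, and then y* = 459 - 0.242·411 = 360.

x* ≈ 411, y* ≈ 360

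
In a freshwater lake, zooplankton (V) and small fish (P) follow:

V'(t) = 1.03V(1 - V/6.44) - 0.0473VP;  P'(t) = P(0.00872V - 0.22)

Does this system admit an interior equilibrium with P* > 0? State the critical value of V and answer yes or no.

Threshold V = 25.2; K < 25.2, so no, the predator goes extinct.

The predator equation gives dP/dt > 0 only when V > 0.22/0.00872 = 25.2.
Without the predator, V → K = 6.44. Since 6.44 < 25.2, the predator cannot invade.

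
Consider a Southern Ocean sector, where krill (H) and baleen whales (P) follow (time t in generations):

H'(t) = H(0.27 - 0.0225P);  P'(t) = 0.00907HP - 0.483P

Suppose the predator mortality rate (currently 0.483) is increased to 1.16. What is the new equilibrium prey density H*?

At the interior fixed point, setting dP/dt = 0 with P > 0 fixes H* = (predator death rate)/(HP coefficient) — independent of the other coefficients.
With the change, H* = 1.16/0.00907 = 128; it rises from 53.3.

H* ≈ 128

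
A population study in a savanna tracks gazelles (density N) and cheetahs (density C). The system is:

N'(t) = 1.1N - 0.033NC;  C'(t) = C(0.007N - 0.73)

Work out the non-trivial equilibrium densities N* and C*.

Set dC/dt = 0 with C > 0: 0.007N - 0.73 = 0, so N* = 0.73/0.007 = 104.
Set dN/dt = 0 with N > 0: 1.1 - 0.033C = 0, so C* = 1.1/0.033 = 33.3.

N* ≈ 104, C* ≈ 33.3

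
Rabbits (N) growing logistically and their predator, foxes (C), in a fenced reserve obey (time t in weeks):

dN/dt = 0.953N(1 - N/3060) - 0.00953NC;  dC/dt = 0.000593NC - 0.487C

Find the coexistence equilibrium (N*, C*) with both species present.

N* ≈ 821, C* ≈ 73.2

From dC/dt = 0 with C > 0: 0.000593N* = 0.487, so N* = 821.
Substitute into dN/dt = 0: 0.953(1 - 821/3060) = 0.00953C*.
The bracket is 0.732, giving C* = 0.697/0.00953 = 73.2.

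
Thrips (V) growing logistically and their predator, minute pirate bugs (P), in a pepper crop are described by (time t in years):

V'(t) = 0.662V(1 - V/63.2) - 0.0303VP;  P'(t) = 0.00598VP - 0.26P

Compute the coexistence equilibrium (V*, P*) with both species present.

V* ≈ 43.5, P* ≈ 6.82

From dP/dt = 0 with P > 0: 0.00598V* = 0.26, so V* = 43.5.
Substitute into dV/dt = 0: 0.662(1 - 43.5/63.2) = 0.0303P*.
The bracket is 0.312, giving P* = 0.207/0.0303 = 6.82.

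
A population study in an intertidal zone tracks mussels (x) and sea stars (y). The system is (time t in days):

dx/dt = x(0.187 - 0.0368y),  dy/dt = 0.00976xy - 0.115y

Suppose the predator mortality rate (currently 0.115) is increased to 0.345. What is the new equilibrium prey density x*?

x* ≈ 35.3

At the interior fixed point, setting dy/dt = 0 with y > 0 fixes x* = (predator death rate)/(xy coefficient) — independent of the other coefficients.
With the change, x* = 0.345/0.00976 = 35.3; it rises from 11.8.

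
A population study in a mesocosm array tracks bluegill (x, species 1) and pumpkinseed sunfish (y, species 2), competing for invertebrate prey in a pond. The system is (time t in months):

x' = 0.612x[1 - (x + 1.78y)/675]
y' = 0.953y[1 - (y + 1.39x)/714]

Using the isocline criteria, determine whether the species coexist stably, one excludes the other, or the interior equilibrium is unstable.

unstable coexistence (outcome depends on initial conditions)

Compare the nullcline intercepts: K1/α12 = 675/1.78 = 379 < K2 = 714; K2/α21 = 714/1.39 = 514 < K1 = 675.
Since both are reversed, neither can invade when rare; the interior point is a saddle.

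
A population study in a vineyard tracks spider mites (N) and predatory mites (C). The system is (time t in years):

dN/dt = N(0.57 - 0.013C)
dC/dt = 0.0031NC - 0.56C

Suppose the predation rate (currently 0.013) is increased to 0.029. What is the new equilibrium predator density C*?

C* ≈ 19.7

At the interior fixed point, setting dN/dt = 0 with N > 0 fixes C* = (prey growth rate)/(NC coefficient) — independent of the other coefficients.
With the change, C* = 0.57/0.029 = 19.7; it falls from 43.8.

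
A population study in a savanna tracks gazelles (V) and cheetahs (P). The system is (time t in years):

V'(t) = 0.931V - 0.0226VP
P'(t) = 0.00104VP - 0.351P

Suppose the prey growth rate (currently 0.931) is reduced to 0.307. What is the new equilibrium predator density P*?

P* ≈ 13.6

At the interior fixed point, setting dV/dt = 0 with V > 0 fixes P* = (prey growth rate)/(VP coefficient) — independent of the other coefficients.
With the change, P* = 0.307/0.0226 = 13.6; it falls from 41.2.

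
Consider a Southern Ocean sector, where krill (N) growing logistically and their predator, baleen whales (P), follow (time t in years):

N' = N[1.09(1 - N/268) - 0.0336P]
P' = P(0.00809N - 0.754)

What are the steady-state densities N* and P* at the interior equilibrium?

N* ≈ 93.2, P* ≈ 21.2

From dP/dt = 0 with P > 0: 0.00809N* = 0.754, so N* = 93.2.
Substitute into dN/dt = 0: 1.09(1 - 93.2/268) = 0.0336P*.
The bracket is 0.652, giving P* = 0.711/0.0336 = 21.2.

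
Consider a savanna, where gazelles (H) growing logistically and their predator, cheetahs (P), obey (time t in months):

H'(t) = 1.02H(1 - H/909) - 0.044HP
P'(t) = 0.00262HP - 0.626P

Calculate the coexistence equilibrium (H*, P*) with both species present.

From dP/dt = 0 with P > 0: 0.00262H* = 0.626, so H* = 239.
Substitute into dH/dt = 0: 1.02(1 - 239/909) = 0.044P*.
The bracket is 0.737, giving P* = 0.752/0.044 = 17.1.

H* ≈ 239, P* ≈ 17.1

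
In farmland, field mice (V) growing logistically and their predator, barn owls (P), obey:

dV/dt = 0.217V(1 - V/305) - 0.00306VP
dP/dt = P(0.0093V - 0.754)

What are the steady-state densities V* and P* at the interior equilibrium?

V* ≈ 81.1, P* ≈ 52.1

From dP/dt = 0 with P > 0: 0.0093V* = 0.754, so V* = 81.1.
Substitute into dV/dt = 0: 0.217(1 - 81.1/305) = 0.00306P*.
The bracket is 0.734, giving P* = 0.159/0.00306 = 52.1.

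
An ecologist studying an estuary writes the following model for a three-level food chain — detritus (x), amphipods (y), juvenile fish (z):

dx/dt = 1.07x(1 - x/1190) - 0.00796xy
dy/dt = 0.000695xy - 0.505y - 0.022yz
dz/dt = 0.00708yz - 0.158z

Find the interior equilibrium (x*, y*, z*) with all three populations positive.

x* ≈ 992, y* ≈ 22.3, z* ≈ 8.4

From dz/dt = 0: 0.00708y* = 0.158, so y* = 22.3.
From dx/dt = 0: 1.07(1 - x*/1190) = 0.00796·22.3, giving x* = 1190·(1 - 0.166) = 992.
From dy/dt = 0: 0.000695·992 - 0.505 = 0.022z*, so z* = 0.185/0.022 = 8.4.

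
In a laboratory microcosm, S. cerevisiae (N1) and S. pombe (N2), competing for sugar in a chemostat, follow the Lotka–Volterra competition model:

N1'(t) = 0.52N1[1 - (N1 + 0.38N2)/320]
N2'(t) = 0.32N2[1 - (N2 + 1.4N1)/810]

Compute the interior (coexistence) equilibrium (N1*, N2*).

Setting both brackets to zero gives the nullclines N1 + 0.38N2 = 320 and 1.4N1 + N2 = 810.
Substituting N2 = 810 - 1.4N1 into the first: N1(1 - 0.38·1.4) = 320 - 0.38·810.
So N1* = 12.2/0.468 = 26.1, and then N2* = 810 - 1.4·26.1 = 774.

N1* ≈ 26.1, N2* ≈ 774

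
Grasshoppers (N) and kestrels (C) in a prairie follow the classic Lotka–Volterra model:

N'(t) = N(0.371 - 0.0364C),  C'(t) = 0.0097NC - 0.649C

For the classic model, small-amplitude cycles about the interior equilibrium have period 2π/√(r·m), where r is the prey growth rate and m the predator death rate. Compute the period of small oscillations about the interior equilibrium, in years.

Here r = 0.371 and m = 0.649, so r·m = 0.241.
ω = √0.241 = 0.491 per year, hence T = 2π/ω ≈ 12.8 years.

T ≈ 12.8 years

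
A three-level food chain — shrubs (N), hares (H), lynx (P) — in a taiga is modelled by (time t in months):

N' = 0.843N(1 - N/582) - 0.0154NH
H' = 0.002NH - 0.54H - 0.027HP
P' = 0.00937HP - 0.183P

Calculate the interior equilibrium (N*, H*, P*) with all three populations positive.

From dP/dt = 0: 0.00937H* = 0.183, so H* = 19.5.
From dN/dt = 0: 0.843(1 - N*/582) = 0.0154·19.5, giving N* = 582·(1 - 0.357) = 374.
From dH/dt = 0: 0.002·374 - 0.54 = 0.027P*, so P* = 0.209/0.027 = 7.73.

N* ≈ 374, H* ≈ 19.5, P* ≈ 7.73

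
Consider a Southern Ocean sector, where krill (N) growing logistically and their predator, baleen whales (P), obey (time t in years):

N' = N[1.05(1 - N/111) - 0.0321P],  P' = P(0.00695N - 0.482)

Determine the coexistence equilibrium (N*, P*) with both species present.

N* ≈ 69.4, P* ≈ 12.3

From dP/dt = 0 with P > 0: 0.00695N* = 0.482, so N* = 69.4.
Substitute into dN/dt = 0: 1.05(1 - 69.4/111) = 0.0321P*.
The bracket is 0.375, giving P* = 0.394/0.0321 = 12.3.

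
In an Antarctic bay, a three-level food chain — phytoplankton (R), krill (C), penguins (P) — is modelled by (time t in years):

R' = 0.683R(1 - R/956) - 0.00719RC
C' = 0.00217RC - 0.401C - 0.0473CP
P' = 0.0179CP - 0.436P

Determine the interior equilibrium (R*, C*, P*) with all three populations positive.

From dP/dt = 0: 0.0179C* = 0.436, so C* = 24.4.
From dR/dt = 0: 0.683(1 - R*/956) = 0.00719·24.4, giving R* = 956·(1 - 0.256) = 711.
From dC/dt = 0: 0.00217·711 - 0.401 = 0.0473P*, so P* = 1.14/0.0473 = 24.1.

R* ≈ 711, C* ≈ 24.4, P* ≈ 24.1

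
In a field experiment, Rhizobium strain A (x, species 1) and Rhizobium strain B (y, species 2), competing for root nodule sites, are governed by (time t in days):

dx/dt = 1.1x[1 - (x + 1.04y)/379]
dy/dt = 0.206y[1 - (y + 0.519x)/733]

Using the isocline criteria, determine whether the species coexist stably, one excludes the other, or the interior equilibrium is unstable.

Compare the nullcline intercepts: K1/α12 = 379/1.04 = 364 < K2 = 733; K2/α21 = 733/0.519 = 1410 > K1 = 379.
Since the inequalities point opposite ways, species 2 can invade but species 1 cannot.

species 2 excludes species 1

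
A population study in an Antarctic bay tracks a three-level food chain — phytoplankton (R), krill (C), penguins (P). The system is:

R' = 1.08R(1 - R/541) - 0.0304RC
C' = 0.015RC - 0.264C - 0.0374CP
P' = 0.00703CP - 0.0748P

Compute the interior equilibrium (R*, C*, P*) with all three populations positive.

From dP/dt = 0: 0.00703C* = 0.0748, so C* = 10.6.
From dR/dt = 0: 1.08(1 - R*/541) = 0.0304·10.6, giving R* = 541·(1 - 0.299) = 379.
From dC/dt = 0: 0.015·379 - 0.264 = 0.0374P*, so P* = 5.42/0.0374 = 145.

R* ≈ 379, C* ≈ 10.6, P* ≈ 145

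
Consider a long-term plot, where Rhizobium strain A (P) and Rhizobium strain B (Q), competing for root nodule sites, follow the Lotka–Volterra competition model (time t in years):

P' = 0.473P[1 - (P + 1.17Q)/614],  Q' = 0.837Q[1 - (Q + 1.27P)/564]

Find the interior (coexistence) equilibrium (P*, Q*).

Setting both brackets to zero gives the nullclines P + 1.17Q = 614 and 1.27P + Q = 564.
Substituting Q = 564 - 1.27P into the first: P(1 - 1.17·1.27) = 614 - 1.17·564.
So P* = -45.9/-0.486 = 94.4, and then Q* = 564 - 1.27·94.4 = 444.

P* ≈ 94.4, Q* ≈ 444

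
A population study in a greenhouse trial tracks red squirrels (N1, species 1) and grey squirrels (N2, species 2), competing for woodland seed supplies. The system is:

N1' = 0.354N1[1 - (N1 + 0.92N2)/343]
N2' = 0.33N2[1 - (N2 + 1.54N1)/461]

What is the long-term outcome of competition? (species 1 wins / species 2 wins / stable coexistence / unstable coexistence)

Compare the nullcline intercepts: K1/α12 = 343/0.92 = 373 < K2 = 461; K2/α21 = 461/1.54 = 299 < K1 = 343.
Since both are reversed, neither can invade when rare; the interior point is a saddle.

unstable coexistence (outcome depends on initial conditions)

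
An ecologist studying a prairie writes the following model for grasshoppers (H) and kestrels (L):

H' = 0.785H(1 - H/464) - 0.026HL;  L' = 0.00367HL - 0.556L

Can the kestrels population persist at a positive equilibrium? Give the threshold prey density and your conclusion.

Threshold H = 151; K > 151, so yes, the predator persists.

The predator equation gives dL/dt > 0 only when H > 0.556/0.00367 = 151.
Without the predator, H → K = 464. Since 464 > 151, the predator can invade and persist.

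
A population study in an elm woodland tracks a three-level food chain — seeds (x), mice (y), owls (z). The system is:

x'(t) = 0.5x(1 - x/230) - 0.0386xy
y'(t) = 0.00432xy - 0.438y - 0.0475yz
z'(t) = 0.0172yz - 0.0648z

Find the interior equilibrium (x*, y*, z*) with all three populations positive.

From dz/dt = 0: 0.0172y* = 0.0648, so y* = 3.77.
From dx/dt = 0: 0.5(1 - x*/230) = 0.0386·3.77, giving x* = 230·(1 - 0.291) = 163.
From dy/dt = 0: 0.00432·163 - 0.438 = 0.0475z*, so z* = 0.267/0.0475 = 5.61.

x* ≈ 163, y* ≈ 3.77, z* ≈ 5.61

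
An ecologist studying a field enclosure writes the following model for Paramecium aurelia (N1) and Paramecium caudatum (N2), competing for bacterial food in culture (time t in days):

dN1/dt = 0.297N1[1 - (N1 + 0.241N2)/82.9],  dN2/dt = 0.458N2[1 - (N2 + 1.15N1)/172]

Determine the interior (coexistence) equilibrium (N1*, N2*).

N1* ≈ 57.3, N2* ≈ 106

Setting both brackets to zero gives the nullclines N1 + 0.241N2 = 82.9 and 1.15N1 + N2 = 172.
Substituting N2 = 172 - 1.15N1 into the first: N1(1 - 0.241·1.15) = 82.9 - 0.241·172.
So N1* = 41.4/0.723 = 57.3, and then N2* = 172 - 1.15·57.3 = 106.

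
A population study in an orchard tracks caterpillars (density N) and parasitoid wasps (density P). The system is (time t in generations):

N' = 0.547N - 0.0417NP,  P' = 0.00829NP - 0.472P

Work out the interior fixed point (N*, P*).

N* ≈ 56.9, P* ≈ 13.1

Set dP/dt = 0 with P > 0: 0.00829N - 0.472 = 0, so N* = 0.472/0.00829 = 56.9.
Set dN/dt = 0 with N > 0: 0.547 - 0.0417P = 0, so P* = 0.547/0.0417 = 13.1.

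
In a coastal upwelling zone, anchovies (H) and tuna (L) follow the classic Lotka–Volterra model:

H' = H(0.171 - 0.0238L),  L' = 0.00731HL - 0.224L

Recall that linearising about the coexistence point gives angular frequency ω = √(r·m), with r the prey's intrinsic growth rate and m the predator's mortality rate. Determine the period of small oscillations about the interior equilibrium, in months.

T ≈ 32.1 months

Here r = 0.171 and m = 0.224, so r·m = 0.0383.
ω = √0.0383 = 0.196 per month, hence T = 2π/ω ≈ 32.1 months.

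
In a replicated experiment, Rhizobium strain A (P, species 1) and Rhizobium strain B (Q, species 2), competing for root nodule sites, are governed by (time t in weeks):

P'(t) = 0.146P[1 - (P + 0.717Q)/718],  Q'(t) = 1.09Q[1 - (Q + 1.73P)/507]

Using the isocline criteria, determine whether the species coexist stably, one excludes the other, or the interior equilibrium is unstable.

Compare the nullcline intercepts: K1/α12 = 718/0.717 = 1000 > K2 = 507; K2/α21 = 507/1.73 = 293 < K1 = 718.
Since the inequalities point opposite ways, species 1 can invade but species 2 cannot.

species 1 excludes species 2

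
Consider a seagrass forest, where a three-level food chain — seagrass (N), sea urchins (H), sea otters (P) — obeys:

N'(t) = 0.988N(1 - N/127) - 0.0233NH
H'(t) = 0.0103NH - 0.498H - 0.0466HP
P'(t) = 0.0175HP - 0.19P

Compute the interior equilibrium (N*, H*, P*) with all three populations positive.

N* ≈ 94.5, H* ≈ 10.9, P* ≈ 10.2

From dP/dt = 0: 0.0175H* = 0.19, so H* = 10.9.
From dN/dt = 0: 0.988(1 - N*/127) = 0.0233·10.9, giving N* = 127·(1 - 0.256) = 94.5.
From dH/dt = 0: 0.0103·94.5 - 0.498 = 0.0466P*, so P* = 0.475/0.0466 = 10.2.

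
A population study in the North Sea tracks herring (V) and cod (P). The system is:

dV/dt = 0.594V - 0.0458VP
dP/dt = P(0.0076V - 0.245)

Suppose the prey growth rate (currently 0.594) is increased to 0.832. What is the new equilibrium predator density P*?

P* ≈ 18.2

At the interior fixed point, setting dV/dt = 0 with V > 0 fixes P* = (prey growth rate)/(VP coefficient) — independent of the other coefficients.
With the change, P* = 0.832/0.0458 = 18.2; it rises from 13.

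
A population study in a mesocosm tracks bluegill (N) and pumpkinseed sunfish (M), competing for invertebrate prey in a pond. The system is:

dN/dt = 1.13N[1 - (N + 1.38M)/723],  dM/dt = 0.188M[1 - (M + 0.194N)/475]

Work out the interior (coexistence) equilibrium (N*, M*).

Setting both brackets to zero gives the nullclines N + 1.38M = 723 and 0.194N + M = 475.
Substituting M = 475 - 0.194N into the first: N(1 - 1.38·0.194) = 723 - 1.38·475.
So N* = 67.5/0.732 = 92.2, and then M* = 475 - 0.194·92.2 = 457.

N* ≈ 92.2, M* ≈ 457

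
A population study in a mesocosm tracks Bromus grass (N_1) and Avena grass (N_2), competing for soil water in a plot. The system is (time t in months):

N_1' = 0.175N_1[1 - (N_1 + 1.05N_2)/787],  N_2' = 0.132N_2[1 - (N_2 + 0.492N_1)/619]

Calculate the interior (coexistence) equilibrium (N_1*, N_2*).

N_1* ≈ 284, N_2* ≈ 480

Setting both brackets to zero gives the nullclines N_1 + 1.05N_2 = 787 and 0.492N_1 + N_2 = 619.
Substituting N_2 = 619 - 0.492N_1 into the first: N_1(1 - 1.05·0.492) = 787 - 1.05·619.
So N_1* = 137/0.483 = 284, and then N_2* = 619 - 0.492·284 = 480.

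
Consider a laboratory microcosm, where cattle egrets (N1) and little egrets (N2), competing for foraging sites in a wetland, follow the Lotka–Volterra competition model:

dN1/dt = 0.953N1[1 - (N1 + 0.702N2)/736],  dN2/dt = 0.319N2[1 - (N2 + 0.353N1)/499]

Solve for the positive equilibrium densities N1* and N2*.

N1* ≈ 513, N2* ≈ 318

Setting both brackets to zero gives the nullclines N1 + 0.702N2 = 736 and 0.353N1 + N2 = 499.
Substituting N2 = 499 - 0.353N1 into the first: N1(1 - 0.702·0.353) = 736 - 0.702·499.
So N1* = 386/0.752 = 513, and then N2* = 499 - 0.353·513 = 318.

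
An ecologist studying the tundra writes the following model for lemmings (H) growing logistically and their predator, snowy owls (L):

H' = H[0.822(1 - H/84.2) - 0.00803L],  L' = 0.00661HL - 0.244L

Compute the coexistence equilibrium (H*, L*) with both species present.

H* ≈ 36.9, L* ≈ 57.5

From dL/dt = 0 with L > 0: 0.00661H* = 0.244, so H* = 36.9.
Substitute into dH/dt = 0: 0.822(1 - 36.9/84.2) = 0.00803L*.
The bracket is 0.562, giving L* = 0.462/0.00803 = 57.5.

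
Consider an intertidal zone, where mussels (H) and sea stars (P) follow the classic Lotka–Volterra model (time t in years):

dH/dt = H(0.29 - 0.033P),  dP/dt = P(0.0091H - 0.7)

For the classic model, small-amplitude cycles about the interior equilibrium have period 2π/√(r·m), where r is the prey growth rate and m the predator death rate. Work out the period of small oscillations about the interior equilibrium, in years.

T ≈ 13.9 years

Here r = 0.29 and m = 0.7, so r·m = 0.203.
ω = √0.203 = 0.451 per year, hence T = 2π/ω ≈ 13.9 years.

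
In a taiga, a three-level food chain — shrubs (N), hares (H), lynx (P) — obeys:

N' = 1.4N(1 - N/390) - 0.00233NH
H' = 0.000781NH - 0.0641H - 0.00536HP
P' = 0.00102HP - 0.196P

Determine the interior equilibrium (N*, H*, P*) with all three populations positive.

From dP/dt = 0: 0.00102H* = 0.196, so H* = 192.
From dN/dt = 0: 1.4(1 - N*/390) = 0.00233·192, giving N* = 390·(1 - 0.32) = 265.
From dH/dt = 0: 0.000781·265 - 0.0641 = 0.00536P*, so P* = 0.143/0.00536 = 26.7.

N* ≈ 265, H* ≈ 192, P* ≈ 26.7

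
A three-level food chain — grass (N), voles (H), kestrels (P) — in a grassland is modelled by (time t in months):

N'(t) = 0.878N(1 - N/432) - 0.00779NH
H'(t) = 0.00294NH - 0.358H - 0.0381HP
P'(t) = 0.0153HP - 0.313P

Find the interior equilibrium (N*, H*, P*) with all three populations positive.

From dP/dt = 0: 0.0153H* = 0.313, so H* = 20.5.
From dN/dt = 0: 0.878(1 - N*/432) = 0.00779·20.5, giving N* = 432·(1 - 0.182) = 354.
From dH/dt = 0: 0.00294·354 - 0.358 = 0.0381P*, so P* = 0.682/0.0381 = 17.9.

N* ≈ 354, H* ≈ 20.5, P* ≈ 17.9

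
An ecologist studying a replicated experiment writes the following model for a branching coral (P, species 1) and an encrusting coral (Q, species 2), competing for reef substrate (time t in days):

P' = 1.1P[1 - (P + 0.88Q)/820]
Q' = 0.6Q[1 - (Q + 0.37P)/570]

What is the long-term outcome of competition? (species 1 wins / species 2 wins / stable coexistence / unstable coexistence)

Compare the nullcline intercepts: K1/α12 = 820/0.88 = 932 > K2 = 570; K2/α21 = 570/0.37 = 1540 > K1 = 820.
Since both inequalities hold, each species can invade when rare, so the interior equilibrium is stable.

stable coexistence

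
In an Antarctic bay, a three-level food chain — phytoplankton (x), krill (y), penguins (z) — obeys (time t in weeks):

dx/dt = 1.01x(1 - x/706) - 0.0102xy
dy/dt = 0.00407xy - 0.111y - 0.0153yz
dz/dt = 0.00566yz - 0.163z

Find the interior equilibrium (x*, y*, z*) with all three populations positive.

From dz/dt = 0: 0.00566y* = 0.163, so y* = 28.8.
From dx/dt = 0: 1.01(1 - x*/706) = 0.0102·28.8, giving x* = 706·(1 - 0.291) = 501.
From dy/dt = 0: 0.00407·501 - 0.111 = 0.0153z*, so z* = 1.93/0.0153 = 126.

x* ≈ 501, y* ≈ 28.8, z* ≈ 126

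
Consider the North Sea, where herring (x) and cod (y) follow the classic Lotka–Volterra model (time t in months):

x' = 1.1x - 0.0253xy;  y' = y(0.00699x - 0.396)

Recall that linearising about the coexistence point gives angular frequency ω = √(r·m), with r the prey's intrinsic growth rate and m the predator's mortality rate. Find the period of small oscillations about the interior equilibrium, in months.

Here r = 1.1 and m = 0.396, so r·m = 0.436.
ω = √0.436 = 0.66 per month, hence T = 2π/ω ≈ 9.52 months.

T ≈ 9.52 months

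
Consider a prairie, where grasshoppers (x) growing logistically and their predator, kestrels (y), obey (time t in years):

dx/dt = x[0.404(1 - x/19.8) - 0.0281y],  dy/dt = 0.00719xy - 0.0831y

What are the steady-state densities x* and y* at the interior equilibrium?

From dy/dt = 0 with y > 0: 0.00719x* = 0.0831, so x* = 11.6.
Substitute into dx/dt = 0: 0.404(1 - 11.6/19.8) = 0.0281y*.
The bracket is 0.416, giving y* = 0.168/0.0281 = 5.98.

x* ≈ 11.6, y* ≈ 5.98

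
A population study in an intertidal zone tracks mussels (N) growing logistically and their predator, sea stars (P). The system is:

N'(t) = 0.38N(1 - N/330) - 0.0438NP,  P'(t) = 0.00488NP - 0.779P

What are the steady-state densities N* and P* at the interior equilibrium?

From dP/dt = 0 with P > 0: 0.00488N* = 0.779, so N* = 160.
Substitute into dN/dt = 0: 0.38(1 - 160/330) = 0.0438P*.
The bracket is 0.516, giving P* = 0.196/0.0438 = 4.48.

N* ≈ 160, P* ≈ 4.48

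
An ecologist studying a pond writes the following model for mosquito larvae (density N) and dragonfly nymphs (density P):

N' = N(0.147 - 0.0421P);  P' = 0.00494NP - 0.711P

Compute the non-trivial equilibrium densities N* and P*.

Set dP/dt = 0 with P > 0: 0.00494N - 0.711 = 0, so N* = 0.711/0.00494 = 144.
Set dN/dt = 0 with N > 0: 0.147 - 0.0421P = 0, so P* = 0.147/0.0421 = 3.49.

N* ≈ 144, P* ≈ 3.49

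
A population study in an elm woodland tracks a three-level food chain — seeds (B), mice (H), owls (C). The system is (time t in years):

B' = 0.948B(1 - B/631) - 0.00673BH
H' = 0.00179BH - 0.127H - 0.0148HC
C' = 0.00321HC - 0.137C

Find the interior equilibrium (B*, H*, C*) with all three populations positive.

From dC/dt = 0: 0.00321H* = 0.137, so H* = 42.7.
From dB/dt = 0: 0.948(1 - B*/631) = 0.00673·42.7, giving B* = 631·(1 - 0.303) = 440.
From dH/dt = 0: 0.00179·440 - 0.127 = 0.0148C*, so C* = 0.66/0.0148 = 44.6.

B* ≈ 440, H* ≈ 42.7, C* ≈ 44.6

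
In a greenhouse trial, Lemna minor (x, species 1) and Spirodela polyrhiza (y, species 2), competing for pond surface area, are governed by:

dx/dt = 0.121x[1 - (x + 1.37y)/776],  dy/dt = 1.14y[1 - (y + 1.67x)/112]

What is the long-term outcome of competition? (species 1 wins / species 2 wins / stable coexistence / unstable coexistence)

Compare the nullcline intercepts: K1/α12 = 776/1.37 = 566 > K2 = 112; K2/α21 = 112/1.67 = 67.1 < K1 = 776.
Since the inequalities point opposite ways, species 1 can invade but species 2 cannot.

species 1 excludes species 2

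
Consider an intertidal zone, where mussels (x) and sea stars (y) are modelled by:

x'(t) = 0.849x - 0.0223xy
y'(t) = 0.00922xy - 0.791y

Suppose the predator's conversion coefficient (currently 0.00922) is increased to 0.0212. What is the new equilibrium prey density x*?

x* ≈ 37.3

At the interior fixed point, setting dy/dt = 0 with y > 0 fixes x* = (predator death rate)/(xy coefficient) — independent of the other coefficients.
With the change, x* = 0.791/0.0212 = 37.3; it falls from 85.8.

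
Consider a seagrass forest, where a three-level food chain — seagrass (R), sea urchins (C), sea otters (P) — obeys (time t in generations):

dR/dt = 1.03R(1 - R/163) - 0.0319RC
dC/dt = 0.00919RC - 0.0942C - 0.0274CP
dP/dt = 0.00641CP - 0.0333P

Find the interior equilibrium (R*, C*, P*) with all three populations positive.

From dP/dt = 0: 0.00641C* = 0.0333, so C* = 5.2.
From dR/dt = 0: 1.03(1 - R*/163) = 0.0319·5.2, giving R* = 163·(1 - 0.161) = 137.
From dC/dt = 0: 0.00919·137 - 0.0942 = 0.0274P*, so P* = 1.16/0.0274 = 42.4.

R* ≈ 137, C* ≈ 5.2, P* ≈ 42.4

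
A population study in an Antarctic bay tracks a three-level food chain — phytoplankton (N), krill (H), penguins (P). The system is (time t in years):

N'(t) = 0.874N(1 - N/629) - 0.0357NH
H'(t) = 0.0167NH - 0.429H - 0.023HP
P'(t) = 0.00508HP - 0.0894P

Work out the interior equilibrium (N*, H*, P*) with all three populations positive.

From dP/dt = 0: 0.00508H* = 0.0894, so H* = 17.6.
From dN/dt = 0: 0.874(1 - N*/629) = 0.0357·17.6, giving N* = 629·(1 - 0.719) = 177.
From dH/dt = 0: 0.0167·177 - 0.429 = 0.023P*, so P* = 2.52/0.023 = 110.

N* ≈ 177, H* ≈ 17.6, P* ≈ 110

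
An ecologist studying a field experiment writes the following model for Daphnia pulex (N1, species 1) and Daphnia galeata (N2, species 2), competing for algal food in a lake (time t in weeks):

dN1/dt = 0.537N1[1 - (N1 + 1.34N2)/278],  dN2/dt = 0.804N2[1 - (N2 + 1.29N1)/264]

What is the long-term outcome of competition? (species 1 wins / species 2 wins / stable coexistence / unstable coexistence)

Compare the nullcline intercepts: K1/α12 = 278/1.34 = 207 < K2 = 264; K2/α21 = 264/1.29 = 205 < K1 = 278.
Since both are reversed, neither can invade when rare; the interior point is a saddle.

unstable coexistence (outcome depends on initial conditions)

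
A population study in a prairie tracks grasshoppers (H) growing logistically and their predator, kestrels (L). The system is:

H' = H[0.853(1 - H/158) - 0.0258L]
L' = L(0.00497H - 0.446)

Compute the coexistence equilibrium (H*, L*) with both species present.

H* ≈ 89.7, L* ≈ 14.3

From dL/dt = 0 with L > 0: 0.00497H* = 0.446, so H* = 89.7.
Substitute into dH/dt = 0: 0.853(1 - 89.7/158) = 0.0258L*.
The bracket is 0.432, giving L* = 0.369/0.0258 = 14.3.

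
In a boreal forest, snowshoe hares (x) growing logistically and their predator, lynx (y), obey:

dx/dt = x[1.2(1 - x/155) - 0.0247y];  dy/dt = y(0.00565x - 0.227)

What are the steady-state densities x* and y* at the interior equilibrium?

From dy/dt = 0 with y > 0: 0.00565x* = 0.227, so x* = 40.2.
Substitute into dx/dt = 0: 1.2(1 - 40.2/155) = 0.0247y*.
The bracket is 0.741, giving y* = 0.889/0.0247 = 36.

x* ≈ 40.2, y* ≈ 36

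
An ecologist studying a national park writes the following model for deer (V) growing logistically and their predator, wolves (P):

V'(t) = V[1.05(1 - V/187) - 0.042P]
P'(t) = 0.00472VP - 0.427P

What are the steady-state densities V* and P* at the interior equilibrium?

V* ≈ 90.5, P* ≈ 12.9

From dP/dt = 0 with P > 0: 0.00472V* = 0.427, so V* = 90.5.
Substitute into dV/dt = 0: 1.05(1 - 90.5/187) = 0.042P*.
The bracket is 0.516, giving P* = 0.542/0.042 = 12.9.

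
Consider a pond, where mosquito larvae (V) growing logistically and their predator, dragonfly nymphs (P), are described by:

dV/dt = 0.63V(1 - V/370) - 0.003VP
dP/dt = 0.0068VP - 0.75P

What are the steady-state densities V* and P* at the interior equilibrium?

V* ≈ 110, P* ≈ 147

From dP/dt = 0 with P > 0: 0.0068V* = 0.75, so V* = 110.
Substitute into dV/dt = 0: 0.63(1 - 110/370) = 0.003P*.
The bracket is 0.702, giving P* = 0.442/0.003 = 147.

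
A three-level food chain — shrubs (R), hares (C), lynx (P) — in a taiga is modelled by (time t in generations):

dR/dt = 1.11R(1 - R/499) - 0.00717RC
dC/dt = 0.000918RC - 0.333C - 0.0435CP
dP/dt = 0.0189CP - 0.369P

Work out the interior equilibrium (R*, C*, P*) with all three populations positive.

R* ≈ 436, C* ≈ 19.5, P* ≈ 1.55

From dP/dt = 0: 0.0189C* = 0.369, so C* = 19.5.
From dR/dt = 0: 1.11(1 - R*/499) = 0.00717·19.5, giving R* = 499·(1 - 0.126) = 436.
From dC/dt = 0: 0.000918·436 - 0.333 = 0.0435P*, so P* = 0.0673/0.0435 = 1.55.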